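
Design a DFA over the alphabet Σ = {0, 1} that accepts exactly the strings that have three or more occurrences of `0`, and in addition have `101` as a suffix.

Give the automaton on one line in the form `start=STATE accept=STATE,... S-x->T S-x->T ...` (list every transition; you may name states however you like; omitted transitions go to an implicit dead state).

start=q0 accept=q16,q17 q0-0->q1 q0-1->q2 q1-0->q3 q1-1->q4 q2-0->q5 q2-1->q2 q3-0->q6 q3-1->q7 q4-0->q8 q4-1->q4 q5-0->q3 q5-1->q9 q6-0->q10 q6-1->q11 q7-0->q12 q7-1->q7 q8-0->q6 q8-1->q13 q9-0->q8 q9-1->q4 q10-0->q10 q10-1->q14 q11-0->q15 q11-1->q11 q12-0->q10 q12-1->q16 q13-0->q12 q13-1->q7 q14-0->q15 q14-1->q14 q15-0->q10 q15-1->q17 q16-0->q15 q16-1->q11 q17-0->q15 q17-1->q14

Handle the two conditions separately and then intersect. The first has 5 states tracking the count of `0`s, saturating at 4; the second has 4 states tracking how much of the suffix `101` has currently been matched. A product state is a pair (one from each), accepting exactly when both do.
With 18 states:
          0    1  
>  q0     q1   q2 
   q1     q3   q4 
   q2     q5   q2 
   q3     q6   q7 
   q4     q8   q4 
   q5     q3   q9 
   q6    q10  q11 
   q7    q12   q7 
   q8     q6  q13 
   q9     q8   q4 
   q10   q10  q14 
   q11   q15  q11 
   q12   q10  q16 
   q13   q12   q7 
   q14   q15  q14 
   q15   q10  q17 
 * q16   q15  q11 
 * q17   q15  q14 
(> = start, * = accepting)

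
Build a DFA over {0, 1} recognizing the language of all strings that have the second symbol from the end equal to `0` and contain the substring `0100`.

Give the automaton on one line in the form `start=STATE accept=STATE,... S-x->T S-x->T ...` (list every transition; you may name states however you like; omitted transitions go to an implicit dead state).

Handle the two conditions separately and then intersect. The first has 7 states tracking the last 2 symbols read; the second has 5 states tracking whether and how much of `0100` has been seen. A product state is a pair (one from each), accepting exactly when both do.
          0    1  
>  S0     S1   S2 
   S1     S3   S4 
   S2     S5   S6 
   S3     S3   S4 
   S4     S7   S6 
   S5     S3   S4 
   S6     S5   S6 
   S7     S8   S4 
 * S8     S8   S9 
 * S9    S10  S11 
   S10    S8   S9 
   S11   S10  S11 
(> = start, * = accepting)

start=S0 accept=S8,S9 S0-0->S1 S0-1->S2 S1-0->S3 S1-1->S4 S2-0->S5 S2-1->S6 S3-0->S3 S3-1->S4 S4-0->S7 S4-1->S6 S5-0->S3 S5-1->S4 S6-0->S5 S6-1->S6 S7-0->S8 S7-1->S4 S8-0->S8 S8-1->S9 S9-0->S10 S9-1->S11 S10-0->S8 S10-1->S9 S11-0->S10 S11-1->S11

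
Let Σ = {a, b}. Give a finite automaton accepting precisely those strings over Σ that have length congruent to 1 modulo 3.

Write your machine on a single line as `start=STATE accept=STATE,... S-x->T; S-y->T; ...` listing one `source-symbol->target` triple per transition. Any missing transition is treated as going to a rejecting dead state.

start=q0; accept=q1; q0-a->q1; q0-b->q1; q1-a->q2; q1-b->q2; q2-a->q0; q2-b->q0

Only the length mod 3 matters, so use a 3-cycle: from any state, every input symbol moves to the next state, wrapping q2 back to q0. Mark q1 accepting.
        a   b  
>  q0   q1  q1 
 * q1   q2  q2 
   q2   q0  q0 
(> = start, * = accepting)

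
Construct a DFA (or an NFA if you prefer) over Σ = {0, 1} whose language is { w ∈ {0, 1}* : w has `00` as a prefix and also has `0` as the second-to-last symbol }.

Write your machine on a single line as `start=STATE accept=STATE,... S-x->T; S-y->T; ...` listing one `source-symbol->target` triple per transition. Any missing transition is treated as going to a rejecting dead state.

Handle the two conditions separately and then intersect. The first has 4 states tracking whether the input so far still matches the prefix `00`; the second has 7 states tracking the last 2 symbols read. A product state is a pair (one from each), accepting exactly when both do. Minimizing collapses redundant product states.
7 states suffice.
        0   1  
>  q0   q1  q2 
   q1   q3  q2 
   q2   q2  q2 
 * q3   q3  q4 
 * q4   q5  q6 
   q5   q3  q4 
   q6   q5  q6 
(> = start, * = accepting)

start=q0; accept=q3,q4; q0-0->q1; q0-1->q2; q1-0->q3; q1-1->q2; q2-0->q2; q2-1->q2; q3-0->q3; q3-1->q4; q4-0->q5; q4-1->q6; q5-0->q3; q5-1->q4; q6-0->q5; q6-1->q6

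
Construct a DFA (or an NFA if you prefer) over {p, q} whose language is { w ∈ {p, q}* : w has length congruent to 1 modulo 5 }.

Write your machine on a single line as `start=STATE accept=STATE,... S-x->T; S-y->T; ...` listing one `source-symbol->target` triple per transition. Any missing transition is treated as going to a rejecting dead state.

Count input length modulo 5: every symbol advances one step around the cycle A → B → C → D → E → A. Accept at B.
5 states suffice.
       p  q 
>  A   B  B 
 * B   C  C 
   C   D  D 
   D   E  E 
   E   A  A 
(> = start, * = accepting)

start=A; accept=B; A-p->B; A-q->B; B-p->C; B-q->C; C-p->D; C-q->D; D-p->E; D-q->E; E-p->A; E-q->A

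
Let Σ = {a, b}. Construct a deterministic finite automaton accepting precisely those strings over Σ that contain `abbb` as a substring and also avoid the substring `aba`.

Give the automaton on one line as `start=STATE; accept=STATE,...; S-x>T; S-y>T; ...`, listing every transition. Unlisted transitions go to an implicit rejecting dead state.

Handle the two conditions separately and then intersect. One (5 states) tracks whether and how much of `abbb` has been seen; the other (4 states) tracks partial matches of the forbidden pattern `aba`. Each combined state is a pair, one component from each; accept when both components accept. After merging equivalent states the machine shrinks.
An 8-state machine:
        a   b  
>  s0   s1  s0 
   s1   s1  s2 
   s2   s3  s4 
   s3   s3  s3 
   s4   s1  s5 
 * s5   s6  s5 
 * s6   s6  s7 
 * s7   s3  s5 
(> = start, * = accepting)

start=s0; accept=s5,s6,s7; s0-a>s1; s0-b>s0; s1-a>s1; s1-b>s2; s2-a>s3; s2-b>s4; s3-a>s3; s3-b>s3; s4-a>s1; s4-b>s5; s5-a>s6; s5-b>s5; s6-a>s6; s6-b>s7; s7-a>s3; s7-b>s5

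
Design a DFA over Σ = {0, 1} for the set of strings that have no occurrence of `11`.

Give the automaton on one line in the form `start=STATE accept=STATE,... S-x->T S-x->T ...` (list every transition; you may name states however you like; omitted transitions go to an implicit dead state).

This is the complement of 'contains `11`'. Use the same substring-matching states — S0 through S2 holding how much of `11` has just been matched — but flip the accepting set: everything except the trap S2 accepts.
3 states suffice.
        0   1  
>* S0   S0  S1 
 * S1   S0  S2 
   S2   S2  S2 
(> = start, * = accepting)

start=S0 accept=S0,S1 S0-0->S0 S0-1->S1 S1-0->S0 S1-1->S2 S2-0->S2 S2-1->S2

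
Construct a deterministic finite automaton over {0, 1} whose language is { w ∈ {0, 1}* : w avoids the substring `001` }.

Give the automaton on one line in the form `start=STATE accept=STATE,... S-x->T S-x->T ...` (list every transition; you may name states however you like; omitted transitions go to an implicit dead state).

start=q0 accept=q0,q1,q2 q0-0->q1 q0-1->q0 q1-0->q2 q1-1->q0 q2-0->q2 q2-1->q3 q3-0->q3 q3-1->q3

This is the complement of 'contains `001`'. Use the same substring-matching states — q0 through q3 holding how much of `001` has just been matched — but flip the accepting set: everything except the trap q3 accepts.
4 states suffice.
        0   1  
>* q0   q1  q0 
 * q1   q2  q0 
 * q2   q2  q3 
   q3   q3  q3 
(> = start, * = accepting)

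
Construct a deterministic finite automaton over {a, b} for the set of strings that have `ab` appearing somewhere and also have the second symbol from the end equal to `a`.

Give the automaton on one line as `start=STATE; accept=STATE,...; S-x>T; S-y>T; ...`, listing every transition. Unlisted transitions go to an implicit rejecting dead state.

Handle the two conditions separately and then intersect. One (3 states) tracks whether and how much of `ab` has been seen; the other (7 states) tracks the last 2 symbols read. Each combined state is a pair, one component from each; accept when both components accept.
10 states suffice.
        a   b  
>  q0   q1  q2 
   q1   q3  q4 
   q2   q5  q6 
   q3   q3  q4 
 * q4   q7  q8 
   q5   q3  q4 
   q6   q5  q6 
   q7   q9  q4 
   q8   q7  q8 
 * q9   q9  q4 
(> = start, * = accepting)

start=q0; accept=q4,q9; q0-a>q1; q0-b>q2; q1-a>q3; q1-b>q4; q2-a>q5; q2-b>q6; q3-a>q3; q3-b>q4; q4-a>q7; q4-b>q8; q5-a>q3; q5-b>q4; q6-a>q5; q6-b>q6; q7-a>q9; q7-b>q4; q8-a>q7; q8-b>q8; q9-a>q9; q9-b>q4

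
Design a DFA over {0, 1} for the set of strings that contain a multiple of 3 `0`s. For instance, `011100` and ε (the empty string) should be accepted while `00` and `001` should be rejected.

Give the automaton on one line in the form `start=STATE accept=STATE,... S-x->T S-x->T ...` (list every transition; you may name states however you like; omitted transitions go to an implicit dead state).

Keep the running count of `0`s modulo 3: each `0` advances along the cycle q0 → q1 → q2 → q0 while other symbols loop. Accept at q0.
3 states suffice.
        0   1  
>* q0   q1  q0 
   q1   q2  q1 
   q2   q0  q2 
(> = start, * = accepting)

start=q0 accept=q0 q0-0->q1 q0-1->q0 q1-0->q2 q1-1->q1 q2-0->q0 q2-1->q2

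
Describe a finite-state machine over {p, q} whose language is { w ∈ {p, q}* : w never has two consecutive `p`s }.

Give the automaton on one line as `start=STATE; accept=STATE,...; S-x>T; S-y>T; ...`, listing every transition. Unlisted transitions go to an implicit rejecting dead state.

start=S0; accept=S0,S1; S0-p>S1; S0-q>S0; S1-p>S2; S1-q>S0; S2-p>S2; S2-q>S2

Track partial matches of the forbidden pattern `pp`. State S2 is a dead state reached once `pp` has occurred; every other state accepts. S0 means no part of `pp` is currently matched.
        p   q  
>* S0   S1  S0 
 * S1   S2  S0 
   S2   S2  S2 
(> = start, * = accepting)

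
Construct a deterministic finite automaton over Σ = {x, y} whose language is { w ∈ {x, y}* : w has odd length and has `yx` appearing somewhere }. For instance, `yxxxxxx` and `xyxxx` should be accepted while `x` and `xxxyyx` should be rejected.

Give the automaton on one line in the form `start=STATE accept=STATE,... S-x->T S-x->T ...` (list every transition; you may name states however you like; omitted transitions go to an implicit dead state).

start=s0 accept=s5 s0-x->s1 s0-y->s2 s1-x->s0 s1-y->s3 s2-x->s4 s2-y->s3 s3-x->s5 s3-y->s2 s4-x->s5 s4-y->s5 s5-x->s4 s5-y->s4

Run two small machines in parallel and take their product. The first has 2 states tracking the input length modulo 2; the second has 3 states tracking whether and how much of `yx` has been seen. A product state is a pair (one from each), accepting exactly when both do.
6 states suffice.
        x   y  
>  s0   s1  s2 
   s1   s0  s3 
   s2   s4  s3 
   s3   s5  s2 
   s4   s5  s5 
 * s5   s4  s4 
(> = start, * = accepting)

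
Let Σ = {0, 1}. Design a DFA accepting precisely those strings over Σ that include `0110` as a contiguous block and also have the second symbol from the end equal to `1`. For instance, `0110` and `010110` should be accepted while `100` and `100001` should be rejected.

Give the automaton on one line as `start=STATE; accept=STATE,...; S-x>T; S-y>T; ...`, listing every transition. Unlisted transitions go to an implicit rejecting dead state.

start=s0; accept=s8,s11; s0-0>s1; s0-1>s2; s1-0>s3; s1-1>s4; s2-0>s5; s2-1>s6; s3-0>s3; s3-1>s4; s4-0>s5; s4-1>s7; s5-0>s3; s5-1>s4; s6-0>s5; s6-1>s6; s7-0>s8; s7-1>s6; s8-0>s9; s8-1>s10; s9-0>s9; s9-1>s10; s10-0>s8; s10-1>s11; s11-0>s8; s11-1>s11

Run two small machines in parallel and take their product. One (5 states) tracks whether and how much of `0110` has been seen; the other (7 states) tracks the last 2 symbols read. Each combined state is a pair, one component from each; accept when both components accept.
A 12-state machine:
          0    1  
>  s0     s1   s2 
   s1     s3   s4 
   s2     s5   s6 
   s3     s3   s4 
   s4     s5   s7 
   s5     s3   s4 
   s6     s5   s6 
   s7     s8   s6 
 * s8     s9  s10 
   s9     s9  s10 
   s10    s8  s11 
 * s11    s8  s11 
(> = start, * = accepting)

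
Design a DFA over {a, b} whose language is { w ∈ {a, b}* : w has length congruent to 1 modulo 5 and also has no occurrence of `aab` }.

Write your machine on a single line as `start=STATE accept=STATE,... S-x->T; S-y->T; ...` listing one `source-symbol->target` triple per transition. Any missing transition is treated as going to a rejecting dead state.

start=s0; accept=s1,s2,s15; s0-a->s1; s0-b->s2; s1-a->s3; s1-b->s4; s2-a->s5; s2-b->s4; s3-a->s6; s3-b->s7; s4-a->s8; s4-b->s9; s5-a->s6; s5-b->s9; s6-a->s10; s6-b->s7; s7-a->s7; s7-b->s7; s8-a->s10; s8-b->s11; s9-a->s12; s9-b->s11; s10-a->s13; s10-b->s7; s11-a->s14; s11-b->s0; s12-a->s13; s12-b->s0; s13-a->s15; s13-b->s7; s14-a->s15; s14-b->s2; s15-a->s3; s15-b->s7

Handle the two conditions separately and then intersect. One (5 states) tracks the input length modulo 5; the other (4 states) tracks partial matches of the forbidden pattern `aab`. Each combined state is a pair, one component from each; accept when both components accept. After merging equivalent states the machine shrinks.
16 states suffice.
          a    b  
>  s0     s1   s2 
 * s1     s3   s4 
 * s2     s5   s4 
   s3     s6   s7 
   s4     s8   s9 
   s5     s6   s9 
   s6    s10   s7 
   s7     s7   s7 
   s8    s10  s11 
   s9    s12  s11 
   s10   s13   s7 
   s11   s14   s0 
   s12   s13   s0 
   s13   s15   s7 
   s14   s15   s2 
 * s15    s3   s7 
(> = start, * = accepting)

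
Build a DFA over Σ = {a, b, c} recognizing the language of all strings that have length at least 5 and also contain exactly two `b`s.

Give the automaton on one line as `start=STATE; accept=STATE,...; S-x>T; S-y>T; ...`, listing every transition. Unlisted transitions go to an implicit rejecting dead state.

Run two small machines in parallel and take their product. One (7 states) tracks the input length, saturating at 6; the other (4 states) tracks the count of `b`s, saturating at 3. Each combined state is a pair, one component from each; accept when both components accept.
22 states suffice.
          a    b    c  
>  s0     s1   s2   s1 
   s1     s3   s4   s3 
   s2     s4   s5   s4 
   s3     s6   s7   s6 
   s4     s7   s8   s7 
   s5     s8   s9   s8 
   s6    s10  s11  s10 
   s7    s11  s12  s11 
   s8    s12  s13  s12 
   s9    s13  s13  s13 
   s10   s14  s15  s14 
   s11   s15  s16  s15 
   s12   s16  s17  s16 
   s13   s17  s17  s17 
   s14   s18  s19  s18 
   s15   s19  s20  s19 
 * s16   s20  s21  s20 
   s17   s21  s21  s21 
   s18   s18  s19  s18 
   s19   s19  s20  s19 
 * s20   s20  s21  s20 
   s21   s21  s21  s21 
(> = start, * = accepting)

start=s0; accept=s16,s20; s0-a>s1; s0-b>s2; s0-c>s1; s1-a>s3; s1-b>s4; s1-c>s3; s2-a>s4; s2-b>s5; s2-c>s4; s3-a>s6; s3-b>s7; s3-c>s6; s4-a>s7; s4-b>s8; s4-c>s7; s5-a>s8; s5-b>s9; s5-c>s8; s6-a>s10; s6-b>s11; s6-c>s10; s7-a>s11; s7-b>s12; s7-c>s11; s8-a>s12; s8-b>s13; s8-c>s12; s9-a>s13; s9-b>s13; s9-c>s13; s10-a>s14; s10-b>s15; s10-c>s14; s11-a>s15; s11-b>s16; s11-c>s15; s12-a>s16; s12-b>s17; s12-c>s16; s13-a>s17; s13-b>s17; s13-c>s17; s14-a>s18; s14-b>s19; s14-c>s18; s15-a>s19; s15-b>s20; s15-c>s19; s16-a>s20; s16-b>s21; s16-c>s20; s17-a>s21; s17-b>s21; s17-c>s21; s18-a>s18; s18-b>s19; s18-c>s18; s19-a>s19; s19-b>s20; s19-c>s19; s20-a>s20; s20-b>s21; s20-c>s20; s21-a>s21; s21-b>s21; s21-c>s21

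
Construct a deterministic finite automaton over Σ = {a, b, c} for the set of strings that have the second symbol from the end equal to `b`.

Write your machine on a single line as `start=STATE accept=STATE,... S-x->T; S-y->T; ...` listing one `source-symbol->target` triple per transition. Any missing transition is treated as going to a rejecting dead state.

A DFA must remember the last 2 symbols (since which symbol is second-to-last isn't known until the input ends). Use one state per possible window of the last ≤2 symbols; accept from those whose window starts with `b`.
          a    b    c  
>  q0     q1   q2   q3 
   q1     q4   q5   q6 
   q2     q7   q8   q9 
   q3    q10  q11  q12 
   q4     q4   q5   q6 
   q5     q7   q8   q9 
   q6    q10  q11  q12 
 * q7     q4   q5   q6 
 * q8     q7   q8   q9 
 * q9    q10  q11  q12 
   q10    q4   q5   q6 
   q11    q7   q8   q9 
   q12   q10  q11  q12 
(> = start, * = accepting)

start=q0; accept=q7,q8,q9; q0-a->q1; q0-b->q2; q0-c->q3; q1-a->q4; q1-b->q5; q1-c->q6; q2-a->q7; q2-b->q8; q2-c->q9; q3-a->q10; q3-b->q11; q3-c->q12; q4-a->q4; q4-b->q5; q4-c->q6; q5-a->q7; q5-b->q8; q5-c->q9; q6-a->q10; q6-b->q11; q6-c->q12; q7-a->q4; q7-b->q5; q7-c->q6; q8-a->q7; q8-b->q8; q8-c->q9; q9-a->q10; q9-b->q11; q9-c->q12; q10-a->q4; q10-b->q5; q10-c->q6; q11-a->q7; q11-b->q8; q11-c->q9; q12-a->q10; q12-b->q11; q12-c->q12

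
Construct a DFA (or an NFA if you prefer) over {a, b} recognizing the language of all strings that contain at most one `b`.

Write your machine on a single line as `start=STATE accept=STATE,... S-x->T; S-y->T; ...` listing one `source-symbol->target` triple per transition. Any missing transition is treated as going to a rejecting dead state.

Count `b`s, saturating at 2: state S0 means no `b` yet, S1 means one `b` seen, S2 means more than one. Each `b` increments (capped at S2); other symbols loop. Accept from {S0, S1}.
With 3 states:
        a   b  
>* S0   S0  S1 
 * S1   S1  S2 
   S2   S2  S2 
(> = start, * = accepting)

start=S0; accept=S0,S1; S0-a->S0; S0-b->S1; S1-a->S1; S1-b->S2; S2-a->S2; S2-b->S2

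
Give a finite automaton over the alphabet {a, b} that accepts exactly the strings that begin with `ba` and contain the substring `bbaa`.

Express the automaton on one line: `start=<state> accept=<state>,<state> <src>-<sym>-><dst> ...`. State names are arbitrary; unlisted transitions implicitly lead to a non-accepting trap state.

Run two small machines in parallel and take their product. One (4 states) tracks whether the input so far still matches the prefix `ba`; the other (5 states) tracks whether and how much of `bbaa` has been seen. Each combined state is a pair, one component from each; accept when both components accept. After merging equivalent states the machine shrinks.
        a   b  
>  q0   q1  q2 
   q1   q1  q1 
   q2   q3  q1 
   q3   q3  q4 
   q4   q3  q5 
   q5   q6  q5 
   q6   q7  q4 
 * q7   q7  q7 
(> = start, * = accepting)

start=q0 accept=q7 q0-a->q1 q0-b->q2 q1-a->q1 q1-b->q1 q2-a->q3 q2-b->q1 q3-a->q3 q3-b->q4 q4-a->q3 q4-b->q5 q5-a->q6 q5-b->q5 q6-a->q7 q6-b->q4 q7-a->q7 q7-b->q7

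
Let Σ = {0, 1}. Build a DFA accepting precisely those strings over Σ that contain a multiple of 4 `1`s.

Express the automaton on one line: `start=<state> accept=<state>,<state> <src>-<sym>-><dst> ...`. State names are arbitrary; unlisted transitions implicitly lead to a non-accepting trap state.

Keep the running count of `1`s modulo 4: each `1` advances along the cycle S0 → S1 → S2 → S3 → S0 while other symbols loop. Accept at S0.
A 4-state machine:
        0   1  
>* S0   S0  S1 
   S1   S1  S2 
   S2   S2  S3 
   S3   S3  S0 
(> = start, * = accepting)

start=S0 accept=S0 S0-0->S0 S0-1->S1 S1-0->S1 S1-1->S2 S2-0->S2 S2-1->S3 S3-0->S3 S3-1->S0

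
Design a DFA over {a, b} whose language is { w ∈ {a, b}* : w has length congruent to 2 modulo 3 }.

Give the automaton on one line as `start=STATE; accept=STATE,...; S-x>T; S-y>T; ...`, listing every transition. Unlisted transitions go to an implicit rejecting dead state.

Count input length modulo 3: every symbol advances one step around the cycle s0 → s1 → s2 → s0. Accept at s2.
With 3 states:
        a   b  
>  s0   s1  s1 
   s1   s2  s2 
 * s2   s0  s0 
(> = start, * = accepting)

start=s0; accept=s2; s0-a>s1; s0-b>s1; s1-a>s2; s1-b>s2; s2-a>s0; s2-b>s0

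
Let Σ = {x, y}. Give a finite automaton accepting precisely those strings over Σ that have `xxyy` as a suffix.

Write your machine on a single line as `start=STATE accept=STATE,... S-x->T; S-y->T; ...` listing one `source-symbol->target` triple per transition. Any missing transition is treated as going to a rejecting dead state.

start=S0; accept=S4; S0-x->S1; S0-y->S0; S1-x->S2; S1-y->S0; S2-x->S2; S2-y->S3; S3-x->S1; S3-y->S4; S4-x->S1; S4-y->S0

Remember how much of `xxyy` the current input suffix matches. State S0 means no match yet; S1 means the last symbol is `x`; S2 means the last 2 symbols are `xx`; S3 means the last 3 symbols are `xxy`; S4 means the last 4 symbols are `xxyy`. Only S4 accepts. On a mismatch, fall back to the longest proper suffix that is still a prefix of `xxyy`.
5 states suffice.
        x   y  
>  S0   S1  S0 
   S1   S2  S0 
   S2   S2  S3 
   S3   S1  S4 
 * S4   S1  S0 
(> = start, * = accepting)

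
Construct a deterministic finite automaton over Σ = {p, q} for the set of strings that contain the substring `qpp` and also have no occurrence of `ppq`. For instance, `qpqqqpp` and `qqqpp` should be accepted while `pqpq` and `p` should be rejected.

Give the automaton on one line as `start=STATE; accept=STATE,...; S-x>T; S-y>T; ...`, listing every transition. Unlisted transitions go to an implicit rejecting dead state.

Run two small machines in parallel and take their product. One (4 states) tracks whether and how much of `qpp` has been seen; the other (4 states) tracks partial matches of the forbidden pattern `ppq`. Each combined state is a pair, one component from each; accept when both components accept.
With 9 states:
       p  q 
>  A   B  C 
   B   D  C 
   C   E  C 
   D   D  F 
   E   G  C 
   F   H  F 
 * G   G  I 
   H   I  F 
   I   I  I 
(> = start, * = accepting)

start=A; accept=G; A-p>B; A-q>C; B-p>D; B-q>C; C-p>E; C-q>C; D-p>D; D-q>F; E-p>G; E-q>C; F-p>H; F-q>F; G-p>G; G-q>I; H-p>I; H-q>F; I-p>I; I-q>I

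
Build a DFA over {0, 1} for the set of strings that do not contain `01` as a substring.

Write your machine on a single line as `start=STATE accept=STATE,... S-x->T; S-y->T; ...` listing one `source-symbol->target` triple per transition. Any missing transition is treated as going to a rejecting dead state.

Track partial matches of the forbidden pattern `01`. State s2 is a dead state reached once `01` has occurred; every other state accepts. s0 means no part of `01` is currently matched.
        0   1  
>* s0   s1  s0 
 * s1   s1  s2 
   s2   s2  s2 
(> = start, * = accepting)

start=s0; accept=s0,s1; s0-0->s1; s0-1->s0; s1-0->s1; s1-1->s2; s2-0->s2; s2-1->s2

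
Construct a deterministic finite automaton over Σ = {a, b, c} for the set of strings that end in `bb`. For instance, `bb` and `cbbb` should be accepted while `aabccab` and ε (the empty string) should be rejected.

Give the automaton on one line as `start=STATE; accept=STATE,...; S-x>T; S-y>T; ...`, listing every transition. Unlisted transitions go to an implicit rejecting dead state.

start=s0; accept=s2; s0-a>s0; s0-b>s1; s0-c>s0; s1-a>s0; s1-b>s2; s1-c>s0; s2-a>s0; s2-b>s2; s2-c>s0

Let each state record the length of the longest suffix of the input read so far that is also a prefix of `bb`. s1 means the last symbol is `b`; s2 means the last 2 symbols are `bb`. Accept only at s2, where the string currently ends in `bb`.
        a   b   c  
>  s0   s0  s1  s0 
   s1   s0  s2  s0 
 * s2   s0  s2  s0 
(> = start, * = accepting)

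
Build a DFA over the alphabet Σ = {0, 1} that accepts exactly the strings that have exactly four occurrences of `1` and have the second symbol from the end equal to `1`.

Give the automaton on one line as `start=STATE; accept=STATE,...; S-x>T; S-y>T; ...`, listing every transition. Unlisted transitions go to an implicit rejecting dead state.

start=q0; accept=q5,q7; q0-0>q0; q0-1>q1; q1-0>q1; q1-1>q2; q2-0>q2; q2-1>q3; q3-0>q4; q3-1>q5; q4-0>q4; q4-1>q6; q5-0>q7; q5-1>q8; q6-0>q7; q6-1>q8; q7-0>q8; q7-1>q8; q8-0>q8; q8-1>q8

Handle the two conditions separately and then intersect. The first has 6 states tracking the count of `1`s, saturating at 5; the second has 7 states tracking the last 2 symbols read. A product state is a pair (one from each), accepting exactly when both do. After merging equivalent states the machine shrinks.
9 states suffice.
        0   1  
>  q0   q0  q1 
   q1   q1  q2 
   q2   q2  q3 
   q3   q4  q5 
   q4   q4  q6 
 * q5   q7  q8 
   q6   q7  q8 
 * q7   q8  q8 
   q8   q8  q8 
(> = start, * = accepting)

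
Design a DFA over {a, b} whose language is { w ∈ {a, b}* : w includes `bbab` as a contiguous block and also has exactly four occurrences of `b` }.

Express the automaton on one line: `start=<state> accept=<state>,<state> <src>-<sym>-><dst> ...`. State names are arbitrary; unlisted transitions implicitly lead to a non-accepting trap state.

Handle the two conditions separately and then intersect. The first has 5 states tracking whether and how much of `bbab` has been seen; the second has 6 states tracking the count of `b`s, saturating at 5. A product state is a pair (one from each), accepting exactly when both do.
With 22 states:
          a    b  
>  S0     S0   S1 
   S1     S2   S3 
   S2     S2   S4 
   S3     S5   S6 
   S4     S7   S6 
   S5     S7   S8 
   S6     S9  S10 
   S7     S7  S11 
   S8     S8  S12 
   S9    S13  S12 
   S10   S14  S15 
   S11   S13  S10 
 * S12   S12  S16 
   S13   S13  S17 
   S14   S18  S16 
   S15   S19  S15 
   S16   S16  S16 
   S17   S18  S15 
   S18   S18  S20 
   S19   S21  S16 
   S20   S21  S15 
   S21   S21  S20 
(> = start, * = accepting)

start=S0 accept=S12 S0-a->S0 S0-b->S1 S1-a->S2 S1-b->S3 S2-a->S2 S2-b->S4 S3-a->S5 S3-b->S6 S4-a->S7 S4-b->S6 S5-a->S7 S5-b->S8 S6-a->S9 S6-b->S10 S7-a->S7 S7-b->S11 S8-a->S8 S8-b->S12 S9-a->S13 S9-b->S12 S10-a->S14 S10-b->S15 S11-a->S13 S11-b->S10 S12-a->S12 S12-b->S16 S13-a->S13 S13-b->S17 S14-a->S18 S14-b->S16 S15-a->S19 S15-b->S15 S16-a->S16 S16-b->S16 S17-a->S18 S17-b->S15 S18-a->S18 S18-b->S20 S19-a->S21 S19-b->S16 S20-a->S21 S20-b->S15 S21-a->S21 S21-b->S20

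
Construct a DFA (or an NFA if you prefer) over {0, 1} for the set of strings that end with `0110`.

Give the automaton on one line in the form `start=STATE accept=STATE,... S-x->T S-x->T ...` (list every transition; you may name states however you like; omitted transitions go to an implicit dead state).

Remember how much of `0110` the current input suffix matches. State q0 means no match yet; q1 means the last symbol is `0`; q2 means the last 2 symbols are `01`; q3 means the last 3 symbols are `011`; q4 means the last 4 symbols are `0110`. Only q4 accepts. On a mismatch, fall back to the longest proper suffix that is still a prefix of `0110`.
A 5-state machine:
        0   1  
>  q0   q1  q0 
   q1   q1  q2 
   q2   q1  q3 
   q3   q4  q0 
 * q4   q1  q2 
(> = start, * = accepting)

start=q0 accept=q4 q0-0->q1 q0-1->q0 q1-0->q1 q1-1->q2 q2-0->q1 q2-1->q3 q3-0->q4 q3-1->q0 q4-0->q1 q4-1->q2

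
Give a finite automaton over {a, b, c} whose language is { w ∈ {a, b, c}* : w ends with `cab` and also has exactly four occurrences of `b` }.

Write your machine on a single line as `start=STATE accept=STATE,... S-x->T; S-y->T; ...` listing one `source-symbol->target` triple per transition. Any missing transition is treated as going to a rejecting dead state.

Run two small machines in parallel and take their product. One (4 states) tracks how much of the suffix `cab` has currently been matched; the other (6 states) tracks the count of `b`s, saturating at 5. Each combined state is a pair, one component from each; accept when both components accept. After merging equivalent states the machine shrinks.
With 8 states:
        a   b   c  
>  q0   q0  q1  q0 
   q1   q1  q2  q1 
   q2   q2  q3  q2 
   q3   q3  q4  q5 
   q4   q4  q4  q4 
   q5   q6  q4  q5 
   q6   q3  q7  q5 
 * q7   q4  q4  q4 
(> = start, * = accepting)

start=q0; accept=q7; q0-a->q0; q0-b->q1; q0-c->q0; q1-a->q1; q1-b->q2; q1-c->q1; q2-a->q2; q2-b->q3; q2-c->q2; q3-a->q3; q3-b->q4; q3-c->q5; q4-a->q4; q4-b->q4; q4-c->q4; q5-a->q6; q5-b->q4; q5-c->q5; q6-a->q3; q6-b->q7; q6-c->q5; q7-a->q4; q7-b->q4; q7-c->q4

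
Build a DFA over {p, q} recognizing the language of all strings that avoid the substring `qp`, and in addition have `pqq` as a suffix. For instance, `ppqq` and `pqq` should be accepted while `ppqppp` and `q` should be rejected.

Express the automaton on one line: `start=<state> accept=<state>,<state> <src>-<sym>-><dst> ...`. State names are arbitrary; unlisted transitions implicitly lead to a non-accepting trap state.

Run two small machines in parallel and take their product. The first has 3 states tracking partial matches of the forbidden pattern `qp`; the second has 4 states tracking how much of the suffix `pqq` has currently been matched. A product state is a pair (one from each), accepting exactly when both do.
With 9 states:
       p  q 
>  A   B  C 
   B   B  D 
   C   E  C 
   D   E  F 
   E   E  G 
 * F   E  C 
   G   E  H 
   H   E  I 
   I   E  I 
(> = start, * = accepting)

start=A accept=F A-p->B A-q->C B-p->B B-q->D C-p->E C-q->C D-p->E D-q->F E-p->E E-q->G F-p->E F-q->C G-p->E G-q->H H-p->E H-q->I I-p->E I-q->I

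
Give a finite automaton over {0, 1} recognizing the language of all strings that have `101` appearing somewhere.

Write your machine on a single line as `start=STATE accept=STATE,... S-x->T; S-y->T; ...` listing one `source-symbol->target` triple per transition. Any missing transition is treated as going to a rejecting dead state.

start=s0; accept=s3; s0-0->s0; s0-1->s1; s1-0->s2; s1-1->s1; s2-0->s0; s2-1->s3; s3-0->s3; s3-1->s3

States s0..s2 record the length of the longest prefix of `101` that matches the current input suffix. Reaching s3 means `101` has been seen, and we stay there forever. Accept from s3.
        0   1  
>  s0   s0  s1 
   s1   s2  s1 
   s2   s0  s3 
 * s3   s3  s3 
(> = start, * = accepting)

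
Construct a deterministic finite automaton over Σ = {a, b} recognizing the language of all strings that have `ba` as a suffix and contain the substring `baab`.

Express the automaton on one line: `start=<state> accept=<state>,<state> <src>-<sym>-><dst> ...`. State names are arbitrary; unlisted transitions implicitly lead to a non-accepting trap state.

start=s0 accept=s5 s0-a->s0 s0-b->s1 s1-a->s2 s1-b->s1 s2-a->s3 s2-b->s1 s3-a->s0 s3-b->s4 s4-a->s5 s4-b->s4 s5-a->s6 s5-b->s4 s6-a->s6 s6-b->s4

Handle the two conditions separately and then intersect. The first has 3 states tracking how much of the suffix `ba` has currently been matched; the second has 5 states tracking whether and how much of `baab` has been seen. A product state is a pair (one from each), accepting exactly when both do.
A 7-state machine:
        a   b  
>  s0   s0  s1 
   s1   s2  s1 
   s2   s3  s1 
   s3   s0  s4 
   s4   s5  s4 
 * s5   s6  s4 
   s6   s6  s4 
(> = start, * = accepting)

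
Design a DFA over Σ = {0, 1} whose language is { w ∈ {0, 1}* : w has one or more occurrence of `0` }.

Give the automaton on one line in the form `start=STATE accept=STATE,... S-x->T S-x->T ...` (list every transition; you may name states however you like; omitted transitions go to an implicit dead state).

start=S0 accept=S1,S2 S0-0->S1 S0-1->S0 S1-0->S2 S1-1->S1 S2-0->S2 S2-1->S2

Only the number of `0`s matters, and only up to 2. Make a chain S0 → S1 → S2 advanced by each `0` (with S2 absorbing); every other symbol self-loops. The accepting set is {S1, S2}.
3 states suffice.
        0   1  
>  S0   S1  S0 
 * S1   S2  S1 
 * S2   S2  S2 
(> = start, * = accepting)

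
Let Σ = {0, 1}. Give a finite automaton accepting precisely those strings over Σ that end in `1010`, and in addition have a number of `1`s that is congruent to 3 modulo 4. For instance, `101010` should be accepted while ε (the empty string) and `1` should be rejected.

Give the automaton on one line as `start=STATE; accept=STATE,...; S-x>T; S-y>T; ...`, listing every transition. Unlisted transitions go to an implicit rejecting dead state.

start=s0; accept=s7; s0-0>s0; s0-1>s1; s1-0>s1; s1-1>s2; s2-0>s3; s2-1>s4; s3-0>s5; s3-1>s6; s4-0>s4; s4-1>s0; s5-0>s5; s5-1>s4; s6-0>s7; s6-1>s0; s7-0>s4; s7-1>s0

Run two small machines in parallel and take their product. The first has 5 states tracking how much of the suffix `1010` has currently been matched; the second has 4 states tracking the count of `1`s modulo 4. A product state is a pair (one from each), accepting exactly when both do. After merging equivalent states the machine shrinks.
8 states suffice.
        0   1  
>  s0   s0  s1 
   s1   s1  s2 
   s2   s3  s4 
   s3   s5  s6 
   s4   s4  s0 
   s5   s5  s4 
   s6   s7  s0 
 * s7   s4  s0 
(> = start, * = accepting)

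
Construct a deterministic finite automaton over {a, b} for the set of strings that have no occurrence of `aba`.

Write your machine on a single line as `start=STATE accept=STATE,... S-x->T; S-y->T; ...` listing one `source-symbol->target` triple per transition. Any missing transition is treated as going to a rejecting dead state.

start=S0; accept=S0,S1,S2; S0-a->S1; S0-b->S0; S1-a->S1; S1-b->S2; S2-a->S3; S2-b->S0; S3-a->S3; S3-b->S3

Track partial matches of the forbidden pattern `aba`. State S3 is a dead state reached once `aba` has occurred; every other state accepts. S0 means no part of `aba` is currently matched.
A 4-state machine:
        a   b  
>* S0   S1  S0 
 * S1   S1  S2 
 * S2   S3  S0 
   S3   S3  S3 
(> = start, * = accepting)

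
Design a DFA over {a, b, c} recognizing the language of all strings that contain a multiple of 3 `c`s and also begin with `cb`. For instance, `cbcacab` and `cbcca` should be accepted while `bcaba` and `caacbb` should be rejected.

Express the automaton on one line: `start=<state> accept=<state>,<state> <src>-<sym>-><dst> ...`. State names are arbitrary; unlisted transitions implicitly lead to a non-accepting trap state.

start=S0 accept=S5 S0-a->S1 S0-b->S1 S0-c->S2 S1-a->S1 S1-b->S1 S1-c->S1 S2-a->S1 S2-b->S3 S2-c->S1 S3-a->S3 S3-b->S3 S3-c->S4 S4-a->S4 S4-b->S4 S4-c->S5 S5-a->S5 S5-b->S5 S5-c->S3

Handle the two conditions separately and then intersect. The first has 3 states tracking the count of `c`s modulo 3; the second has 4 states tracking whether the input so far still matches the prefix `cb`. A product state is a pair (one from each), accepting exactly when both do. Equivalent product states are then merged.
        a   b   c  
>  S0   S1  S1  S2 
   S1   S1  S1  S1 
   S2   S1  S3  S1 
   S3   S3  S3  S4 
   S4   S4  S4  S5 
 * S5   S5  S5  S3 
(> = start, * = accepting)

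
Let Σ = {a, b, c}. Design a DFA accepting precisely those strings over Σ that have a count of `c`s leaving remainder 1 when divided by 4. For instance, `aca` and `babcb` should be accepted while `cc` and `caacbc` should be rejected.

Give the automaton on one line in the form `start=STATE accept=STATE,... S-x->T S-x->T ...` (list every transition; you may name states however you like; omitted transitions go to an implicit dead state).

start=q0 accept=q1 q0-a->q0 q0-b->q0 q0-c->q1 q1-a->q1 q1-b->q1 q1-c->q2 q2-a->q2 q2-b->q2 q2-c->q3 q3-a->q3 q3-b->q3 q3-c->q0

Keep the running count of `c`s modulo 4: each `c` advances along the cycle q0 → q1 → q2 → q3 → q0 while other symbols loop. Accept at q1.
4 states suffice.
        a   b   c  
>  q0   q0  q0  q1 
 * q1   q1  q1  q2 
   q2   q2  q2  q3 
   q3   q3  q3  q0 
(> = start, * = accepting)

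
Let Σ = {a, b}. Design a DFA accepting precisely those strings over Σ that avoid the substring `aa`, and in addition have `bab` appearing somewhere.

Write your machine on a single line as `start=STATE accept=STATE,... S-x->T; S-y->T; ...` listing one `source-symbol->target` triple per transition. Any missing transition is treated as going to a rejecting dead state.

start=q0; accept=q6,q8; q0-a->q1; q0-b->q2; q1-a->q3; q1-b->q2; q2-a->q4; q2-b->q2; q3-a->q3; q3-b->q5; q4-a->q3; q4-b->q6; q5-a->q7; q5-b->q5; q6-a->q8; q6-b->q6; q7-a->q3; q7-b->q9; q8-a->q9; q8-b->q6; q9-a->q9; q9-b->q9

Run two small machines in parallel and take their product. The first has 3 states tracking partial matches of the forbidden pattern `aa`; the second has 4 states tracking whether and how much of `bab` has been seen. A product state is a pair (one from each), accepting exactly when both do.
10 states suffice.
        a   b  
>  q0   q1  q2 
   q1   q3  q2 
   q2   q4  q2 
   q3   q3  q5 
   q4   q3  q6 
   q5   q7  q5 
 * q6   q8  q6 
   q7   q3  q9 
 * q8   q9  q6 
   q9   q9  q9 
(> = start, * = accepting)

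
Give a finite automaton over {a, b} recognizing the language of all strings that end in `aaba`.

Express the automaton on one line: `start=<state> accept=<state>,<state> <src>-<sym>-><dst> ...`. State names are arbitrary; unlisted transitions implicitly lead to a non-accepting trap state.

Let each state record the length of the longest suffix of the input read so far that is also a prefix of `aaba`. S1 means the last symbol is `a`; S2 means the last 2 symbols are `aa`; S3 means the last 3 symbols are `aab`; S4 means the last 4 symbols are `aaba`. Accept only at S4, where the string currently ends in `aaba`.
        a   b  
>  S0   S1  S0 
   S1   S2  S0 
   S2   S2  S3 
   S3   S4  S0 
 * S4   S2  S0 
(> = start, * = accepting)

start=S0 accept=S4 S0-a->S1 S0-b->S0 S1-a->S2 S1-b->S0 S2-a->S2 S2-b->S3 S3-a->S4 S3-b->S0 S4-a->S2 S4-b->S0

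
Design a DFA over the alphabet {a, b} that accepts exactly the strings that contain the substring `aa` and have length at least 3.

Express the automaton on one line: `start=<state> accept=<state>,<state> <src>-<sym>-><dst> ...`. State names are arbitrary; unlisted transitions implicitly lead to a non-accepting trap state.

Run two small machines in parallel and take their product. One (3 states) tracks whether and how much of `aa` has been seen; the other (5 states) tracks the input length, saturating at 4. Each combined state is a pair, one component from each; accept when both components accept. After merging equivalent states the machine shrinks.
With 6 states:
        a   b  
>  q0   q1  q2 
   q1   q3  q2 
   q2   q4  q2 
   q3   q5  q5 
   q4   q5  q2 
 * q5   q5  q5 
(> = start, * = accepting)

start=q0 accept=q5 q0-a->q1 q0-b->q2 q1-a->q3 q1-b->q2 q2-a->q4 q2-b->q2 q3-a->q5 q3-b->q5 q4-a->q5 q4-b->q2 q5-a->q5 q5-b->q5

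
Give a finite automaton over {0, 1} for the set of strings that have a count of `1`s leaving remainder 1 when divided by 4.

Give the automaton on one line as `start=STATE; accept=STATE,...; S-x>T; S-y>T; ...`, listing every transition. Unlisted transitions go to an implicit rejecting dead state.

The only thing that matters is how many `1`s have appeared, reduced mod 4. Use one state per residue: s0 for 0, …, s3 for 3. Reading `1` moves to the next residue; anything else stays put. s1 is accepting.
A 4-state machine:
        0   1  
>  s0   s0  s1 
 * s1   s1  s2 
   s2   s2  s3 
   s3   s3  s0 
(> = start, * = accepting)

start=s0; accept=s1; s0-0>s0; s0-1>s1; s1-0>s1; s1-1>s2; s2-0>s2; s2-1>s3; s3-0>s3; s3-1>s0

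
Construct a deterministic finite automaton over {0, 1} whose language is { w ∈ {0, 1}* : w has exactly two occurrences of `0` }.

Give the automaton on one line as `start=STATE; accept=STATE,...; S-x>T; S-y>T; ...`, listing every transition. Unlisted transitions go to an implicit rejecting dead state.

start=s0; accept=s2; s0-0>s1; s0-1>s0; s1-0>s2; s1-1>s1; s2-0>s3; s2-1>s2; s3-0>s3; s3-1>s3

Count `0`s, saturating at 3: states s0 through s2 mean 0 through 2 `0`s seen; s3 means more than 2. Each `0` increments (capped at s3); other symbols loop. Accept from {s2}.
A 4-state machine:
        0   1  
>  s0   s1  s0 
   s1   s2  s1 
 * s2   s3  s2 
   s3   s3  s3 
(> = start, * = accepting)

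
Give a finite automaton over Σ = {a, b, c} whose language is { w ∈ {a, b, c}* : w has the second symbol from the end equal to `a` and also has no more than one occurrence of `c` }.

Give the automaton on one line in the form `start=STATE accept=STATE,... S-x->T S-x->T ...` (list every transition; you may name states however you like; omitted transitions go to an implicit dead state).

Run two small machines in parallel and take their product. The first has 13 states tracking the last 2 symbols read; the second has 3 states tracking the count of `c`s, saturating at 2. A product state is a pair (one from each), accepting exactly when both do. After merging equivalent states the machine shrinks.
A 9-state machine:
        a   b   c  
>  q0   q1  q0  q2 
   q1   q3  q4  q5 
   q2   q6  q2  q7 
 * q3   q3  q4  q5 
 * q4   q1  q0  q2 
 * q5   q6  q2  q7 
   q6   q8  q5  q7 
   q7   q7  q7  q7 
 * q8   q8  q5  q7 
(> = start, * = accepting)

start=q0 accept=q3,q4,q5,q8 q0-a->q1 q0-b->q0 q0-c->q2 q1-a->q3 q1-b->q4 q1-c->q5 q2-a->q6 q2-b->q2 q2-c->q7 q3-a->q3 q3-b->q4 q3-c->q5 q4-a->q1 q4-b->q0 q4-c->q2 q5-a->q6 q5-b->q2 q5-c->q7 q6-a->q8 q6-b->q5 q6-c->q7 q7-a->q7 q7-b->q7 q7-c->q7 q8-a->q8 q8-b->q5 q8-c->q7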